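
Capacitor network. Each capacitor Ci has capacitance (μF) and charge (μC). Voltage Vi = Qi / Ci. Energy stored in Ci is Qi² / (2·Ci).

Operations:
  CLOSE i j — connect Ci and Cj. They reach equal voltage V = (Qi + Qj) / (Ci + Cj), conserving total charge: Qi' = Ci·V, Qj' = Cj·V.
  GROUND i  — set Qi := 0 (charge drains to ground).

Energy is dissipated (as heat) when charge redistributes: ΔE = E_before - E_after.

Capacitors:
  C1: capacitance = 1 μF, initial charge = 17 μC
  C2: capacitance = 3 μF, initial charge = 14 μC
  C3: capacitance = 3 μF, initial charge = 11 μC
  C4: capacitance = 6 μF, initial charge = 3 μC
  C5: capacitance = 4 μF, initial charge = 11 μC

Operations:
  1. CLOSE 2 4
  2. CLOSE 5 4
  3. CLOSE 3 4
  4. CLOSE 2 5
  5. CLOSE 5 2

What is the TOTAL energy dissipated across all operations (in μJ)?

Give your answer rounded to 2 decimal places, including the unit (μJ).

Initial: C1(1μF, Q=17μC, V=17.00V), C2(3μF, Q=14μC, V=4.67V), C3(3μF, Q=11μC, V=3.67V), C4(6μF, Q=3μC, V=0.50V), C5(4μF, Q=11μC, V=2.75V)
Op 1: CLOSE 2-4: Q_total=17.00, C_total=9.00, V=1.89; Q2=5.67, Q4=11.33; dissipated=17.361
Op 2: CLOSE 5-4: Q_total=22.33, C_total=10.00, V=2.23; Q5=8.93, Q4=13.40; dissipated=0.890
Op 3: CLOSE 3-4: Q_total=24.40, C_total=9.00, V=2.71; Q3=8.13, Q4=16.27; dissipated=2.054
Op 4: CLOSE 2-5: Q_total=14.60, C_total=7.00, V=2.09; Q2=6.26, Q5=8.34; dissipated=0.102
Op 5: CLOSE 5-2: Q_total=14.60, C_total=7.00, V=2.09; Q5=8.34, Q2=6.26; dissipated=0.000
Total dissipated: 20.407 μJ

Answer: 20.41 μJ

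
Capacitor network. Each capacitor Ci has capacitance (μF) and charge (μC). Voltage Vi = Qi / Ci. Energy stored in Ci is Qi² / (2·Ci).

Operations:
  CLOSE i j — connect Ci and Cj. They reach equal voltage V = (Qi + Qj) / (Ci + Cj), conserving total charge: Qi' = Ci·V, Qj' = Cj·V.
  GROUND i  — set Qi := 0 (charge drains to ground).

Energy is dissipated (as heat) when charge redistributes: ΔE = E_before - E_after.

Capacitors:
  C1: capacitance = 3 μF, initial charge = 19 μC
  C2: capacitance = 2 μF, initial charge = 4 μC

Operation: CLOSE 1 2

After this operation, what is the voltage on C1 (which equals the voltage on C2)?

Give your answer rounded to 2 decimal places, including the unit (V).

Initial: C1(3μF, Q=19μC, V=6.33V), C2(2μF, Q=4μC, V=2.00V)
Op 1: CLOSE 1-2: Q_total=23.00, C_total=5.00, V=4.60; Q1=13.80, Q2=9.20; dissipated=11.267

Answer: 4.60 V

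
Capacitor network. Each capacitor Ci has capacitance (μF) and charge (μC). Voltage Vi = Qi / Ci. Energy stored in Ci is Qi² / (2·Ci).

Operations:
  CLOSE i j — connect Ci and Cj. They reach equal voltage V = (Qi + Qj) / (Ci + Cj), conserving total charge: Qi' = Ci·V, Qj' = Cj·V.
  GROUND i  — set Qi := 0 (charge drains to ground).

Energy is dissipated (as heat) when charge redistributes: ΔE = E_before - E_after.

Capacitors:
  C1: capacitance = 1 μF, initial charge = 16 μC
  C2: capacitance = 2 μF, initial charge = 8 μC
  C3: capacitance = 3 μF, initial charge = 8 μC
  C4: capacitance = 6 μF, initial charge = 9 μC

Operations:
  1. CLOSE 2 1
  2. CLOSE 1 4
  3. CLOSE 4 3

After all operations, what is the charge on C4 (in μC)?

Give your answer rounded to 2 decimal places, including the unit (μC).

Initial: C1(1μF, Q=16μC, V=16.00V), C2(2μF, Q=8μC, V=4.00V), C3(3μF, Q=8μC, V=2.67V), C4(6μF, Q=9μC, V=1.50V)
Op 1: CLOSE 2-1: Q_total=24.00, C_total=3.00, V=8.00; Q2=16.00, Q1=8.00; dissipated=48.000
Op 2: CLOSE 1-4: Q_total=17.00, C_total=7.00, V=2.43; Q1=2.43, Q4=14.57; dissipated=18.107
Op 3: CLOSE 4-3: Q_total=22.57, C_total=9.00, V=2.51; Q4=15.05, Q3=7.52; dissipated=0.057
Final charges: Q1=2.43, Q2=16.00, Q3=7.52, Q4=15.05

Answer: 15.05 μC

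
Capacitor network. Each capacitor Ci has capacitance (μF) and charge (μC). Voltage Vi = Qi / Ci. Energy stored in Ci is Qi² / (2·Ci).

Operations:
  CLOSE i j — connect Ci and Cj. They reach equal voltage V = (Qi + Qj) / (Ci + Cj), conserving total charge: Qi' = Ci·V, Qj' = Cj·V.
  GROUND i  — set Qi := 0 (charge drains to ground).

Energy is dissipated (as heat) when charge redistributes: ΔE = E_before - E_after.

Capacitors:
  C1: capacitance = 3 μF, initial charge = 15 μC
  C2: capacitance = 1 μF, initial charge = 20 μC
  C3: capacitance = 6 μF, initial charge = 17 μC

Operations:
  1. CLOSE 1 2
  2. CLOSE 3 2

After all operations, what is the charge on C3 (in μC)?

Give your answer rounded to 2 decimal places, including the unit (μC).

Answer: 22.07 μC

Derivation:
Initial: C1(3μF, Q=15μC, V=5.00V), C2(1μF, Q=20μC, V=20.00V), C3(6μF, Q=17μC, V=2.83V)
Op 1: CLOSE 1-2: Q_total=35.00, C_total=4.00, V=8.75; Q1=26.25, Q2=8.75; dissipated=84.375
Op 2: CLOSE 3-2: Q_total=25.75, C_total=7.00, V=3.68; Q3=22.07, Q2=3.68; dissipated=15.003
Final charges: Q1=26.25, Q2=3.68, Q3=22.07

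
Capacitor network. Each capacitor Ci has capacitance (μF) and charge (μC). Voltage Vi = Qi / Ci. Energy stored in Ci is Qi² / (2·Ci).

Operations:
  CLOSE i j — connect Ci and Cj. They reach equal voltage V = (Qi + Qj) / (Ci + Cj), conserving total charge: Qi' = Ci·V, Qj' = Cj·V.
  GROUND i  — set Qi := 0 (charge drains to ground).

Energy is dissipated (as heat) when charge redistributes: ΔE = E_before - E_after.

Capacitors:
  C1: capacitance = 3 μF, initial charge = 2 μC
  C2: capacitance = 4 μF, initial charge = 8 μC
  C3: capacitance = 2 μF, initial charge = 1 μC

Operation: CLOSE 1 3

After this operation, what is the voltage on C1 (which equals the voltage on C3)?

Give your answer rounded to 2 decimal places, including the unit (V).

Initial: C1(3μF, Q=2μC, V=0.67V), C2(4μF, Q=8μC, V=2.00V), C3(2μF, Q=1μC, V=0.50V)
Op 1: CLOSE 1-3: Q_total=3.00, C_total=5.00, V=0.60; Q1=1.80, Q3=1.20; dissipated=0.017

Answer: 0.60 V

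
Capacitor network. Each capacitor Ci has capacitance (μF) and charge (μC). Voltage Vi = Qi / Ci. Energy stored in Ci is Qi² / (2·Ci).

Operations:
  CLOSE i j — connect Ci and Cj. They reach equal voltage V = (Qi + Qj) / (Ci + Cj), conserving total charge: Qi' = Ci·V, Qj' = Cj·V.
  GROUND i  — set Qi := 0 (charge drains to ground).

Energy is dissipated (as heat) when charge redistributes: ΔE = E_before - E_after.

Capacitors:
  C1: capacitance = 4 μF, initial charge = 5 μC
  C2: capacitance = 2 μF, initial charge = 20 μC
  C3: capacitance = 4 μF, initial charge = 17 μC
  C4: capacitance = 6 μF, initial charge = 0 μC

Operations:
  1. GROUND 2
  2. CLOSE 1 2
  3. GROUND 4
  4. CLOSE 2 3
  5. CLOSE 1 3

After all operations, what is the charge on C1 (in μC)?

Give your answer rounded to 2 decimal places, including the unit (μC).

Initial: C1(4μF, Q=5μC, V=1.25V), C2(2μF, Q=20μC, V=10.00V), C3(4μF, Q=17μC, V=4.25V), C4(6μF, Q=0μC, V=0.00V)
Op 1: GROUND 2: Q2=0; energy lost=100.000
Op 2: CLOSE 1-2: Q_total=5.00, C_total=6.00, V=0.83; Q1=3.33, Q2=1.67; dissipated=1.042
Op 3: GROUND 4: Q4=0; energy lost=0.000
Op 4: CLOSE 2-3: Q_total=18.67, C_total=6.00, V=3.11; Q2=6.22, Q3=12.44; dissipated=7.782
Op 5: CLOSE 1-3: Q_total=15.78, C_total=8.00, V=1.97; Q1=7.89, Q3=7.89; dissipated=5.188
Final charges: Q1=7.89, Q2=6.22, Q3=7.89, Q4=0.00

Answer: 7.89 μC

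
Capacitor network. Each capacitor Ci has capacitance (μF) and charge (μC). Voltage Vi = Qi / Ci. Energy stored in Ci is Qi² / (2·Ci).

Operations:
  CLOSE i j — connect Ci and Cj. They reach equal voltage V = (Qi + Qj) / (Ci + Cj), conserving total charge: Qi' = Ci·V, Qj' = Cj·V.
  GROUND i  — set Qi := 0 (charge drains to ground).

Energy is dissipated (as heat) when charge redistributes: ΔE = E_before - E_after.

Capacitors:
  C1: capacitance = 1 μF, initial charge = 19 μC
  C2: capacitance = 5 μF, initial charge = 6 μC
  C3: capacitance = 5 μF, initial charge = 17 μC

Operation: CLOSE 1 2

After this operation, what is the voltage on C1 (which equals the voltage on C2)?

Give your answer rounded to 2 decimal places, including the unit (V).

Answer: 4.17 V

Derivation:
Initial: C1(1μF, Q=19μC, V=19.00V), C2(5μF, Q=6μC, V=1.20V), C3(5μF, Q=17μC, V=3.40V)
Op 1: CLOSE 1-2: Q_total=25.00, C_total=6.00, V=4.17; Q1=4.17, Q2=20.83; dissipated=132.017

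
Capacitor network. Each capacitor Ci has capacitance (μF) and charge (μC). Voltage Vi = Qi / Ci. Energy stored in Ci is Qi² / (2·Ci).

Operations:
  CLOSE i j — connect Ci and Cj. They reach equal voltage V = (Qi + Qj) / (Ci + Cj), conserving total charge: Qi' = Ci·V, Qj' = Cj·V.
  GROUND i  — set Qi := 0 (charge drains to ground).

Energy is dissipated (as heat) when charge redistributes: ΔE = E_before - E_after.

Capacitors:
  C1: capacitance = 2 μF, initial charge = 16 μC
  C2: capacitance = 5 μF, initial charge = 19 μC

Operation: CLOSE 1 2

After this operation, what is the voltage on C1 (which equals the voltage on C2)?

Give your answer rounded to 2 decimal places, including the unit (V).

Initial: C1(2μF, Q=16μC, V=8.00V), C2(5μF, Q=19μC, V=3.80V)
Op 1: CLOSE 1-2: Q_total=35.00, C_total=7.00, V=5.00; Q1=10.00, Q2=25.00; dissipated=12.600

Answer: 5.00 V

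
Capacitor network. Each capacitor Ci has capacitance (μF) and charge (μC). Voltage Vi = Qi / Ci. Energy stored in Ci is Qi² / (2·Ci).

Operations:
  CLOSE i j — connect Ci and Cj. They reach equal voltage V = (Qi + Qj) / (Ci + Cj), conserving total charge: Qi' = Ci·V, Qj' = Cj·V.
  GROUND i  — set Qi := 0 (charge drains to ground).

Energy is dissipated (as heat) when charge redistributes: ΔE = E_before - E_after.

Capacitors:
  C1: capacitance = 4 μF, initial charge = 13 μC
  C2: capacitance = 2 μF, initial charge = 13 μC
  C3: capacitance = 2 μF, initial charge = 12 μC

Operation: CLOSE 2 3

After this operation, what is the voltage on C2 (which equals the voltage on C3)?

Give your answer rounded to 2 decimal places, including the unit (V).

Initial: C1(4μF, Q=13μC, V=3.25V), C2(2μF, Q=13μC, V=6.50V), C3(2μF, Q=12μC, V=6.00V)
Op 1: CLOSE 2-3: Q_total=25.00, C_total=4.00, V=6.25; Q2=12.50, Q3=12.50; dissipated=0.125

Answer: 6.25 V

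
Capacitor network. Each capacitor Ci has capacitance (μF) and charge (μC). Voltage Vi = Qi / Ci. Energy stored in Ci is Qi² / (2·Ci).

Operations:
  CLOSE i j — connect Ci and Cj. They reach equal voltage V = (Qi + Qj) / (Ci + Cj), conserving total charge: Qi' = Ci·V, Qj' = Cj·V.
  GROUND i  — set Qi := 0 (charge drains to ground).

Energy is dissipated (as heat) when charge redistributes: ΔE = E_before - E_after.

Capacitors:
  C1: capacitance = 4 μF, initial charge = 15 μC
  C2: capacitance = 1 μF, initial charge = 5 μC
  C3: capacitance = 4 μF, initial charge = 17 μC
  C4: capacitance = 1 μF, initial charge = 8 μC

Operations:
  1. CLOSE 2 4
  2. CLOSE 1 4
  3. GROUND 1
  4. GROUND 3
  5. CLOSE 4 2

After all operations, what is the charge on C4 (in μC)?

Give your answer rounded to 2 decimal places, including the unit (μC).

Answer: 5.40 μC

Derivation:
Initial: C1(4μF, Q=15μC, V=3.75V), C2(1μF, Q=5μC, V=5.00V), C3(4μF, Q=17μC, V=4.25V), C4(1μF, Q=8μC, V=8.00V)
Op 1: CLOSE 2-4: Q_total=13.00, C_total=2.00, V=6.50; Q2=6.50, Q4=6.50; dissipated=2.250
Op 2: CLOSE 1-4: Q_total=21.50, C_total=5.00, V=4.30; Q1=17.20, Q4=4.30; dissipated=3.025
Op 3: GROUND 1: Q1=0; energy lost=36.980
Op 4: GROUND 3: Q3=0; energy lost=36.125
Op 5: CLOSE 4-2: Q_total=10.80, C_total=2.00, V=5.40; Q4=5.40, Q2=5.40; dissipated=1.210
Final charges: Q1=0.00, Q2=5.40, Q3=0.00, Q4=5.40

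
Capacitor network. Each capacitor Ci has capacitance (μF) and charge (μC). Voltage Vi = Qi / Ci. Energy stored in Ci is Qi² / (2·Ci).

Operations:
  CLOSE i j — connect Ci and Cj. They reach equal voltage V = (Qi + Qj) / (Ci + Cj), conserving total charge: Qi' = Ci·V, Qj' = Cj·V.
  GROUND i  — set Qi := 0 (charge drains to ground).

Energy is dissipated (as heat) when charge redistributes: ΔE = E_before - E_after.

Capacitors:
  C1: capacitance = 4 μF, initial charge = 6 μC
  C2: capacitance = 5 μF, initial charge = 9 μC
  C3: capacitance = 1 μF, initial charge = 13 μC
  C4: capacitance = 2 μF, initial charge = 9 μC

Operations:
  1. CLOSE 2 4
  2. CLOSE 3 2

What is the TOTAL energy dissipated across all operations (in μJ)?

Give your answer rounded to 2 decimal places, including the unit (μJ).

Initial: C1(4μF, Q=6μC, V=1.50V), C2(5μF, Q=9μC, V=1.80V), C3(1μF, Q=13μC, V=13.00V), C4(2μF, Q=9μC, V=4.50V)
Op 1: CLOSE 2-4: Q_total=18.00, C_total=7.00, V=2.57; Q2=12.86, Q4=5.14; dissipated=5.207
Op 2: CLOSE 3-2: Q_total=25.86, C_total=6.00, V=4.31; Q3=4.31, Q2=21.55; dissipated=45.315
Total dissipated: 50.522 μJ

Answer: 50.52 μJ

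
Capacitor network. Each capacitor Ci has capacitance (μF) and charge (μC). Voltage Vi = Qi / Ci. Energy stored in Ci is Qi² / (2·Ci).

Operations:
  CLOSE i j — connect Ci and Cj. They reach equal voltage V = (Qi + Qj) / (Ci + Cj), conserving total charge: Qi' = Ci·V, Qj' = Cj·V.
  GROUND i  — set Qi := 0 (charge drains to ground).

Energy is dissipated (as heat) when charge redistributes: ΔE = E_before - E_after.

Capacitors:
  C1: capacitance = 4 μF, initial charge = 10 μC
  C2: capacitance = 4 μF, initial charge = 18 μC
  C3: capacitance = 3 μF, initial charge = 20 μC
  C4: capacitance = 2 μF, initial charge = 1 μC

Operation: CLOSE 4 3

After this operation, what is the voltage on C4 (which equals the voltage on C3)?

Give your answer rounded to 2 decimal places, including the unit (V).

Answer: 4.20 V

Derivation:
Initial: C1(4μF, Q=10μC, V=2.50V), C2(4μF, Q=18μC, V=4.50V), C3(3μF, Q=20μC, V=6.67V), C4(2μF, Q=1μC, V=0.50V)
Op 1: CLOSE 4-3: Q_total=21.00, C_total=5.00, V=4.20; Q4=8.40, Q3=12.60; dissipated=22.817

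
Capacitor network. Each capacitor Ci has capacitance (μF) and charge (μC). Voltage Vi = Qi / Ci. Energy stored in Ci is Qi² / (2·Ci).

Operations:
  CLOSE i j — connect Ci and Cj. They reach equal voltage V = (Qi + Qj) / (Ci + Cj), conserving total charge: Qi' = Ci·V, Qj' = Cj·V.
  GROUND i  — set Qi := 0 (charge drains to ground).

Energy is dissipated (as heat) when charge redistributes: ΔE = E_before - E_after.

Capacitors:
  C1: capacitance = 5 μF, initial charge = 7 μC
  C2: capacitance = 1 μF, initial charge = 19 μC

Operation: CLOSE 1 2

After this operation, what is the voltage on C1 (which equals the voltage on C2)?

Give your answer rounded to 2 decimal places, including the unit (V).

Initial: C1(5μF, Q=7μC, V=1.40V), C2(1μF, Q=19μC, V=19.00V)
Op 1: CLOSE 1-2: Q_total=26.00, C_total=6.00, V=4.33; Q1=21.67, Q2=4.33; dissipated=129.067

Answer: 4.33 V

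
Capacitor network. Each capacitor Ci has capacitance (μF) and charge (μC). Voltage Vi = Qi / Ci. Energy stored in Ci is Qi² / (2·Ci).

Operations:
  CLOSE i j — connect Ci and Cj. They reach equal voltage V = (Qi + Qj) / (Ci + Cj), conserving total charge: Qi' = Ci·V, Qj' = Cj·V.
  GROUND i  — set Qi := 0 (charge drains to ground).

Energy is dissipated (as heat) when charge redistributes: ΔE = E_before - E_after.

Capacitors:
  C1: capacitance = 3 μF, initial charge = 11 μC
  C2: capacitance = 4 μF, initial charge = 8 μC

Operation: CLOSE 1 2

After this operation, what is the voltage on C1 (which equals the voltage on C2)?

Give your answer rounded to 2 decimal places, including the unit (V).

Initial: C1(3μF, Q=11μC, V=3.67V), C2(4μF, Q=8μC, V=2.00V)
Op 1: CLOSE 1-2: Q_total=19.00, C_total=7.00, V=2.71; Q1=8.14, Q2=10.86; dissipated=2.381

Answer: 2.71 V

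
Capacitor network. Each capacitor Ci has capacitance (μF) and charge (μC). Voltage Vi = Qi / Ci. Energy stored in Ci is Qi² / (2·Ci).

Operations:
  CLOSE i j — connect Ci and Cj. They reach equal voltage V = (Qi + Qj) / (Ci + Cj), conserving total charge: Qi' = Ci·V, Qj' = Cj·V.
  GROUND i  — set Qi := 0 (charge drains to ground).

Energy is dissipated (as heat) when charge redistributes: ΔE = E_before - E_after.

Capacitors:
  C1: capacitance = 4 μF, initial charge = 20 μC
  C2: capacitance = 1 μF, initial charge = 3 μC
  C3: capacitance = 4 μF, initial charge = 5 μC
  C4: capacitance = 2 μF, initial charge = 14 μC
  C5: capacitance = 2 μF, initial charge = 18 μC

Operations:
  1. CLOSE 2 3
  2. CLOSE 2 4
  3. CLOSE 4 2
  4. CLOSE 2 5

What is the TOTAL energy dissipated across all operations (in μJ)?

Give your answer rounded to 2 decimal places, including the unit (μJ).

Answer: 15.76 μJ

Derivation:
Initial: C1(4μF, Q=20μC, V=5.00V), C2(1μF, Q=3μC, V=3.00V), C3(4μF, Q=5μC, V=1.25V), C4(2μF, Q=14μC, V=7.00V), C5(2μF, Q=18μC, V=9.00V)
Op 1: CLOSE 2-3: Q_total=8.00, C_total=5.00, V=1.60; Q2=1.60, Q3=6.40; dissipated=1.225
Op 2: CLOSE 2-4: Q_total=15.60, C_total=3.00, V=5.20; Q2=5.20, Q4=10.40; dissipated=9.720
Op 3: CLOSE 4-2: Q_total=15.60, C_total=3.00, V=5.20; Q4=10.40, Q2=5.20; dissipated=0.000
Op 4: CLOSE 2-5: Q_total=23.20, C_total=3.00, V=7.73; Q2=7.73, Q5=15.47; dissipated=4.813
Total dissipated: 15.758 μJ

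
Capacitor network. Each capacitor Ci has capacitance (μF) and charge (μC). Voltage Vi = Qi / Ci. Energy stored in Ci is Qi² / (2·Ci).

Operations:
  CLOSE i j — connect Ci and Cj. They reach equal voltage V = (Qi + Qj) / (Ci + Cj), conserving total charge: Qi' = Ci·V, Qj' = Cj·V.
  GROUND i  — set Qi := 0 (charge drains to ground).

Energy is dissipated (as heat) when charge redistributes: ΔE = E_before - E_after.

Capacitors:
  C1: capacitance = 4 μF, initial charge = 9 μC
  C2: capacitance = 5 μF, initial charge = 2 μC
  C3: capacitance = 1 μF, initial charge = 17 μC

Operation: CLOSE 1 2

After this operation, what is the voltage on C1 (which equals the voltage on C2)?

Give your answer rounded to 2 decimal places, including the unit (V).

Answer: 1.22 V

Derivation:
Initial: C1(4μF, Q=9μC, V=2.25V), C2(5μF, Q=2μC, V=0.40V), C3(1μF, Q=17μC, V=17.00V)
Op 1: CLOSE 1-2: Q_total=11.00, C_total=9.00, V=1.22; Q1=4.89, Q2=6.11; dissipated=3.803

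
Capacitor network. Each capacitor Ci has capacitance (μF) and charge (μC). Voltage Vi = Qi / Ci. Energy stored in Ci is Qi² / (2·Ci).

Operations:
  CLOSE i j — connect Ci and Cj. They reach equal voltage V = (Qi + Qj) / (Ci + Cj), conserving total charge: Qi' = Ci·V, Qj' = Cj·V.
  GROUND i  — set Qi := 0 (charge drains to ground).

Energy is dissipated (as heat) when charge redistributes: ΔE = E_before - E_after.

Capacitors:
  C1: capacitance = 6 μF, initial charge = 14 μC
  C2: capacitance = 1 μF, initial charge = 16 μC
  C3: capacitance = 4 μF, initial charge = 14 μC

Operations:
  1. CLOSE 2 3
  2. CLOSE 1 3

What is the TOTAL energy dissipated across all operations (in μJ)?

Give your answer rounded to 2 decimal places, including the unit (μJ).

Answer: 78.63 μJ

Derivation:
Initial: C1(6μF, Q=14μC, V=2.33V), C2(1μF, Q=16μC, V=16.00V), C3(4μF, Q=14μC, V=3.50V)
Op 1: CLOSE 2-3: Q_total=30.00, C_total=5.00, V=6.00; Q2=6.00, Q3=24.00; dissipated=62.500
Op 2: CLOSE 1-3: Q_total=38.00, C_total=10.00, V=3.80; Q1=22.80, Q3=15.20; dissipated=16.133
Total dissipated: 78.633 μJ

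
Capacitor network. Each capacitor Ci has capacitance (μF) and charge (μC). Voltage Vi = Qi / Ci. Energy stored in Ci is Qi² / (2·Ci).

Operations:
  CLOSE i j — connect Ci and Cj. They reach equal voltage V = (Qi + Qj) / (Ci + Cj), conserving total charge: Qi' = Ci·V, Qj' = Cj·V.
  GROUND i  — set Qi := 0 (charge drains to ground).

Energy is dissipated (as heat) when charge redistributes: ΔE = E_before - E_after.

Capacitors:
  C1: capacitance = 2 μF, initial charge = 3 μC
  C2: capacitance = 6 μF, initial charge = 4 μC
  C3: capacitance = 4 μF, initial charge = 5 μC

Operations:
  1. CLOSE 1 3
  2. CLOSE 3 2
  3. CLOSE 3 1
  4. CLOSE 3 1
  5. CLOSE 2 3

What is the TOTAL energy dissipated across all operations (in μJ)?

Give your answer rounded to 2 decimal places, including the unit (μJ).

Answer: 0.70 μJ

Derivation:
Initial: C1(2μF, Q=3μC, V=1.50V), C2(6μF, Q=4μC, V=0.67V), C3(4μF, Q=5μC, V=1.25V)
Op 1: CLOSE 1-3: Q_total=8.00, C_total=6.00, V=1.33; Q1=2.67, Q3=5.33; dissipated=0.042
Op 2: CLOSE 3-2: Q_total=9.33, C_total=10.00, V=0.93; Q3=3.73, Q2=5.60; dissipated=0.533
Op 3: CLOSE 3-1: Q_total=6.40, C_total=6.00, V=1.07; Q3=4.27, Q1=2.13; dissipated=0.107
Op 4: CLOSE 3-1: Q_total=6.40, C_total=6.00, V=1.07; Q3=4.27, Q1=2.13; dissipated=0.000
Op 5: CLOSE 2-3: Q_total=9.87, C_total=10.00, V=0.99; Q2=5.92, Q3=3.95; dissipated=0.021
Total dissipated: 0.703 μJ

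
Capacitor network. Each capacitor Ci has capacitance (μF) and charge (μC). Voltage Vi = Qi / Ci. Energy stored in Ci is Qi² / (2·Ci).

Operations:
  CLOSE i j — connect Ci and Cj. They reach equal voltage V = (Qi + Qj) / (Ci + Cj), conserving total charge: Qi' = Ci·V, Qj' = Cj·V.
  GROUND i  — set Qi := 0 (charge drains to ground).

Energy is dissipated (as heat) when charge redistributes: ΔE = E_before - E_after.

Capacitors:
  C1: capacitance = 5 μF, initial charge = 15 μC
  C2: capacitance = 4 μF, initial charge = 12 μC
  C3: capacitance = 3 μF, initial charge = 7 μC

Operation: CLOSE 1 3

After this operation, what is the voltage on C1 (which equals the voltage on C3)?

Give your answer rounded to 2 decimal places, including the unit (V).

Answer: 2.75 V

Derivation:
Initial: C1(5μF, Q=15μC, V=3.00V), C2(4μF, Q=12μC, V=3.00V), C3(3μF, Q=7μC, V=2.33V)
Op 1: CLOSE 1-3: Q_total=22.00, C_total=8.00, V=2.75; Q1=13.75, Q3=8.25; dissipated=0.417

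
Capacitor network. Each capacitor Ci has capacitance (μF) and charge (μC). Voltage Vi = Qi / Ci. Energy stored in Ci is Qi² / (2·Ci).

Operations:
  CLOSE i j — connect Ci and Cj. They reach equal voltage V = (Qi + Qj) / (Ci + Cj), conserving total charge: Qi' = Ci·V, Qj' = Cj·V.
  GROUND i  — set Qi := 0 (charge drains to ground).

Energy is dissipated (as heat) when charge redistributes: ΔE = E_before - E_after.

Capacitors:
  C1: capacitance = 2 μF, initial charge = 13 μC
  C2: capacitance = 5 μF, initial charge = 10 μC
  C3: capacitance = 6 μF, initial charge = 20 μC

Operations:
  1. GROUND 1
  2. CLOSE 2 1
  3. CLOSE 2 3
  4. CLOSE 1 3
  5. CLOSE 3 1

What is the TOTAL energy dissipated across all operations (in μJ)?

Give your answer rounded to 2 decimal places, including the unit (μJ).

Initial: C1(2μF, Q=13μC, V=6.50V), C2(5μF, Q=10μC, V=2.00V), C3(6μF, Q=20μC, V=3.33V)
Op 1: GROUND 1: Q1=0; energy lost=42.250
Op 2: CLOSE 2-1: Q_total=10.00, C_total=7.00, V=1.43; Q2=7.14, Q1=2.86; dissipated=2.857
Op 3: CLOSE 2-3: Q_total=27.14, C_total=11.00, V=2.47; Q2=12.34, Q3=14.81; dissipated=4.947
Op 4: CLOSE 1-3: Q_total=17.66, C_total=8.00, V=2.21; Q1=4.42, Q3=13.25; dissipated=0.810
Op 5: CLOSE 3-1: Q_total=17.66, C_total=8.00, V=2.21; Q3=13.25, Q1=4.42; dissipated=0.000
Total dissipated: 50.864 μJ

Answer: 50.86 μJ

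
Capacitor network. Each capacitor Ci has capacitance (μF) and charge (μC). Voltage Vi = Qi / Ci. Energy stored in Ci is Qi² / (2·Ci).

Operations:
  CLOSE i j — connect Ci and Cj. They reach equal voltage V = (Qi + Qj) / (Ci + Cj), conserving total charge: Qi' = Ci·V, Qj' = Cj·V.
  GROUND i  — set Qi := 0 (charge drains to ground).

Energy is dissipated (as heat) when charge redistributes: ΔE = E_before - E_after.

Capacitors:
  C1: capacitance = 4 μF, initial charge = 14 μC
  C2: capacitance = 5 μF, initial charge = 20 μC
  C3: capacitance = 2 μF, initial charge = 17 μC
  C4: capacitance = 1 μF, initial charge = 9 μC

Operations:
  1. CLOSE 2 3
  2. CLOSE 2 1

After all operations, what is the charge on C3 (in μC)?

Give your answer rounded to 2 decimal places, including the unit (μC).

Answer: 10.57 μC

Derivation:
Initial: C1(4μF, Q=14μC, V=3.50V), C2(5μF, Q=20μC, V=4.00V), C3(2μF, Q=17μC, V=8.50V), C4(1μF, Q=9μC, V=9.00V)
Op 1: CLOSE 2-3: Q_total=37.00, C_total=7.00, V=5.29; Q2=26.43, Q3=10.57; dissipated=14.464
Op 2: CLOSE 2-1: Q_total=40.43, C_total=9.00, V=4.49; Q2=22.46, Q1=17.97; dissipated=3.543
Final charges: Q1=17.97, Q2=22.46, Q3=10.57, Q4=9.00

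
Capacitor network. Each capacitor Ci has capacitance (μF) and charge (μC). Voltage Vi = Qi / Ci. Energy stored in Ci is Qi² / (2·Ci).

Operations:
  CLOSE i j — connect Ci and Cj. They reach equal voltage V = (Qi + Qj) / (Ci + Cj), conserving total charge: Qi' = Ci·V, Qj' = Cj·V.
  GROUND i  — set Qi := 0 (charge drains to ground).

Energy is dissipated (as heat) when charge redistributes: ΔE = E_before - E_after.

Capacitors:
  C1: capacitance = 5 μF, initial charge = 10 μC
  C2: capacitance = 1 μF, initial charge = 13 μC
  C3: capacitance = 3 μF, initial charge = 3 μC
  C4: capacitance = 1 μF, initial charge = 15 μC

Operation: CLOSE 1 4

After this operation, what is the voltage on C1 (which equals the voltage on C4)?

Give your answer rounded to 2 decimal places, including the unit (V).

Answer: 4.17 V

Derivation:
Initial: C1(5μF, Q=10μC, V=2.00V), C2(1μF, Q=13μC, V=13.00V), C3(3μF, Q=3μC, V=1.00V), C4(1μF, Q=15μC, V=15.00V)
Op 1: CLOSE 1-4: Q_total=25.00, C_total=6.00, V=4.17; Q1=20.83, Q4=4.17; dissipated=70.417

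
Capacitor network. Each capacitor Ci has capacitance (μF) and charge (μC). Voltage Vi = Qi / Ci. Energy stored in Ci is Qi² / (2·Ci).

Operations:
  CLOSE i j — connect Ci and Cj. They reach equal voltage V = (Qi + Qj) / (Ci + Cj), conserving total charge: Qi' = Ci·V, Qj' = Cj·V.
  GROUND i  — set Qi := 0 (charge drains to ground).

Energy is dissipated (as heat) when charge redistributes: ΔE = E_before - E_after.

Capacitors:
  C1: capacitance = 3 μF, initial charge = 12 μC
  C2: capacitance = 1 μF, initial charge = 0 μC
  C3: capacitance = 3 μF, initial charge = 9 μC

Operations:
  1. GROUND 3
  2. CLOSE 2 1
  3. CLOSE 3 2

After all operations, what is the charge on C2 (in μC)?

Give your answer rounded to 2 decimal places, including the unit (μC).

Initial: C1(3μF, Q=12μC, V=4.00V), C2(1μF, Q=0μC, V=0.00V), C3(3μF, Q=9μC, V=3.00V)
Op 1: GROUND 3: Q3=0; energy lost=13.500
Op 2: CLOSE 2-1: Q_total=12.00, C_total=4.00, V=3.00; Q2=3.00, Q1=9.00; dissipated=6.000
Op 3: CLOSE 3-2: Q_total=3.00, C_total=4.00, V=0.75; Q3=2.25, Q2=0.75; dissipated=3.375
Final charges: Q1=9.00, Q2=0.75, Q3=2.25

Answer: 0.75 μC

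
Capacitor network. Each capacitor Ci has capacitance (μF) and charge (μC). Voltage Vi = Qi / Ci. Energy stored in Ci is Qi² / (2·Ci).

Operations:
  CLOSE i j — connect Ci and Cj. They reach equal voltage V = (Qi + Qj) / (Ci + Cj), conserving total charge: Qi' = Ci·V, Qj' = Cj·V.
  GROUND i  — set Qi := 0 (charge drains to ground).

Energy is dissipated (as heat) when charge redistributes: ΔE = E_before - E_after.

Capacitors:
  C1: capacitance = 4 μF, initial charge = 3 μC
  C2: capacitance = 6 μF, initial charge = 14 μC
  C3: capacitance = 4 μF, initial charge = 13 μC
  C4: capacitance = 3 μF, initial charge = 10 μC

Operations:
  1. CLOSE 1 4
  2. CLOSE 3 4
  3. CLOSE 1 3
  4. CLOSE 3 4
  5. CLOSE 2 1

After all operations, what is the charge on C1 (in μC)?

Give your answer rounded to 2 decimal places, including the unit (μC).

Answer: 9.21 μC

Derivation:
Initial: C1(4μF, Q=3μC, V=0.75V), C2(6μF, Q=14μC, V=2.33V), C3(4μF, Q=13μC, V=3.25V), C4(3μF, Q=10μC, V=3.33V)
Op 1: CLOSE 1-4: Q_total=13.00, C_total=7.00, V=1.86; Q1=7.43, Q4=5.57; dissipated=5.720
Op 2: CLOSE 3-4: Q_total=18.57, C_total=7.00, V=2.65; Q3=10.61, Q4=7.96; dissipated=1.663
Op 3: CLOSE 1-3: Q_total=18.04, C_total=8.00, V=2.26; Q1=9.02, Q3=9.02; dissipated=0.633
Op 4: CLOSE 3-4: Q_total=16.98, C_total=7.00, V=2.43; Q3=9.70, Q4=7.28; dissipated=0.136
Op 5: CLOSE 2-1: Q_total=23.02, C_total=10.00, V=2.30; Q2=13.81, Q1=9.21; dissipated=0.007
Final charges: Q1=9.21, Q2=13.81, Q3=9.70, Q4=7.28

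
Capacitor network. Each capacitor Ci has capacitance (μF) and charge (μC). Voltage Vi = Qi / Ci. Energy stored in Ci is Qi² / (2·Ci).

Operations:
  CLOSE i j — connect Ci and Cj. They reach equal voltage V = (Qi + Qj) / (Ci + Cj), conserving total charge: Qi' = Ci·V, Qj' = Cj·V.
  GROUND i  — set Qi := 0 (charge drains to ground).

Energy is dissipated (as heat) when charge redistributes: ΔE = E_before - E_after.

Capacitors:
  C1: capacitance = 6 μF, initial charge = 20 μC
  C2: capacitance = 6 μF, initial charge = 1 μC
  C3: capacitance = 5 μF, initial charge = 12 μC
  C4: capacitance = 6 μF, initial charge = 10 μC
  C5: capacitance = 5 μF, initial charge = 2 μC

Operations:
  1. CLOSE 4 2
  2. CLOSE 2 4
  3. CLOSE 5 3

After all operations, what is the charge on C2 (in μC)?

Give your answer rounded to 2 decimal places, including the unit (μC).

Initial: C1(6μF, Q=20μC, V=3.33V), C2(6μF, Q=1μC, V=0.17V), C3(5μF, Q=12μC, V=2.40V), C4(6μF, Q=10μC, V=1.67V), C5(5μF, Q=2μC, V=0.40V)
Op 1: CLOSE 4-2: Q_total=11.00, C_total=12.00, V=0.92; Q4=5.50, Q2=5.50; dissipated=3.375
Op 2: CLOSE 2-4: Q_total=11.00, C_total=12.00, V=0.92; Q2=5.50, Q4=5.50; dissipated=0.000
Op 3: CLOSE 5-3: Q_total=14.00, C_total=10.00, V=1.40; Q5=7.00, Q3=7.00; dissipated=5.000
Final charges: Q1=20.00, Q2=5.50, Q3=7.00, Q4=5.50, Q5=7.00

Answer: 5.50 μC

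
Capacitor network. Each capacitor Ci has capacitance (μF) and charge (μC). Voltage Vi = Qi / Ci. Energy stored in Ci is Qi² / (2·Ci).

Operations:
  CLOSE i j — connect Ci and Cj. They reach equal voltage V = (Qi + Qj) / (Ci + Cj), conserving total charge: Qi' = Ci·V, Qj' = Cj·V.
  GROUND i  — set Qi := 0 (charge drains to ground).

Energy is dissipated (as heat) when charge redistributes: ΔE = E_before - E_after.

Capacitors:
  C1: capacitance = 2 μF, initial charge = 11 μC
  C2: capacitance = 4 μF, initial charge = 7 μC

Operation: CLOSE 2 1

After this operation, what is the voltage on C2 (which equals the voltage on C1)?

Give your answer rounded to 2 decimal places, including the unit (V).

Answer: 3.00 V

Derivation:
Initial: C1(2μF, Q=11μC, V=5.50V), C2(4μF, Q=7μC, V=1.75V)
Op 1: CLOSE 2-1: Q_total=18.00, C_total=6.00, V=3.00; Q2=12.00, Q1=6.00; dissipated=9.375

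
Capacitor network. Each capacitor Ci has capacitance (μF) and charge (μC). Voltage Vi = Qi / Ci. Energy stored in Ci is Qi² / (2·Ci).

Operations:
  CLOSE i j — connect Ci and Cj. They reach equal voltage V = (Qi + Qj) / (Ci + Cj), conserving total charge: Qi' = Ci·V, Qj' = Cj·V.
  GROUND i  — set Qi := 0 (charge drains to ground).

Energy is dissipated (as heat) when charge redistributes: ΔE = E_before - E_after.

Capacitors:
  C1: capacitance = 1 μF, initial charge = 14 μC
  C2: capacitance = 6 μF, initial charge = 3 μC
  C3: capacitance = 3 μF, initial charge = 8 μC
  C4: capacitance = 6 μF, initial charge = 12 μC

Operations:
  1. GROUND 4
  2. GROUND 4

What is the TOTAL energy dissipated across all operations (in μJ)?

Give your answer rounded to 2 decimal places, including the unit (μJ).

Initial: C1(1μF, Q=14μC, V=14.00V), C2(6μF, Q=3μC, V=0.50V), C3(3μF, Q=8μC, V=2.67V), C4(6μF, Q=12μC, V=2.00V)
Op 1: GROUND 4: Q4=0; energy lost=12.000
Op 2: GROUND 4: Q4=0; energy lost=0.000
Total dissipated: 12.000 μJ

Answer: 12.00 μJ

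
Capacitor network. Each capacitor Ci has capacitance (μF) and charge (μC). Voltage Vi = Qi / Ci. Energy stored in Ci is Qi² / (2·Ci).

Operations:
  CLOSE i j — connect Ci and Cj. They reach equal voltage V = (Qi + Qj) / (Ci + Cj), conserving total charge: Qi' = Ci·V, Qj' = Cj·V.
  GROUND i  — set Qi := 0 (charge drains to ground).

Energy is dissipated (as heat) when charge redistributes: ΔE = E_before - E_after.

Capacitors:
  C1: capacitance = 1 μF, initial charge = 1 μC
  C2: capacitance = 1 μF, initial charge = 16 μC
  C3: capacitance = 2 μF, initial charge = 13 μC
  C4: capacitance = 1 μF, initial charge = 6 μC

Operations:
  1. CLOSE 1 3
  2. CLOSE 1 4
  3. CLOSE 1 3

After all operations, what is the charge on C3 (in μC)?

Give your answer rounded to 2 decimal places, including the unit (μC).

Answer: 9.78 μC

Derivation:
Initial: C1(1μF, Q=1μC, V=1.00V), C2(1μF, Q=16μC, V=16.00V), C3(2μF, Q=13μC, V=6.50V), C4(1μF, Q=6μC, V=6.00V)
Op 1: CLOSE 1-3: Q_total=14.00, C_total=3.00, V=4.67; Q1=4.67, Q3=9.33; dissipated=10.083
Op 2: CLOSE 1-4: Q_total=10.67, C_total=2.00, V=5.33; Q1=5.33, Q4=5.33; dissipated=0.444
Op 3: CLOSE 1-3: Q_total=14.67, C_total=3.00, V=4.89; Q1=4.89, Q3=9.78; dissipated=0.148
Final charges: Q1=4.89, Q2=16.00, Q3=9.78, Q4=5.33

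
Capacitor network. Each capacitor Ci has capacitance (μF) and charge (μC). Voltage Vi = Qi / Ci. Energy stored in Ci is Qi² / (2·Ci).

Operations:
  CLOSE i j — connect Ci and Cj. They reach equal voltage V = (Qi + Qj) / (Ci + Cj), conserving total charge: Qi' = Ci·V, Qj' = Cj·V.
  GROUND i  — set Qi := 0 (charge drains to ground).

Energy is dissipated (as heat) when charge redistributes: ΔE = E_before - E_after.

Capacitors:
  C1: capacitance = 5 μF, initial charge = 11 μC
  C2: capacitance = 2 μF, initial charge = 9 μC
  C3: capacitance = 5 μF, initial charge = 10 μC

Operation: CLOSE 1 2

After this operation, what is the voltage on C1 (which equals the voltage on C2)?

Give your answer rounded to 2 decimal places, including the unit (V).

Answer: 2.86 V

Derivation:
Initial: C1(5μF, Q=11μC, V=2.20V), C2(2μF, Q=9μC, V=4.50V), C3(5μF, Q=10μC, V=2.00V)
Op 1: CLOSE 1-2: Q_total=20.00, C_total=7.00, V=2.86; Q1=14.29, Q2=5.71; dissipated=3.779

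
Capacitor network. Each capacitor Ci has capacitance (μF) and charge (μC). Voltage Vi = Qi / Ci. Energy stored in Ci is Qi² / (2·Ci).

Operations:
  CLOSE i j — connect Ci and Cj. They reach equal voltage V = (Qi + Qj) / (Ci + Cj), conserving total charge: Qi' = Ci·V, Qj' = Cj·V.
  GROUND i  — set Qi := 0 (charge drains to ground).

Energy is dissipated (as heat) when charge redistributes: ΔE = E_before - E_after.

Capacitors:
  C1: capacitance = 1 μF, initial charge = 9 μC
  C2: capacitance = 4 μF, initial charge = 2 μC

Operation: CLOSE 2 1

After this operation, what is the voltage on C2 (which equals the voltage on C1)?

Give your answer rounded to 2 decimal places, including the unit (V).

Answer: 2.20 V

Derivation:
Initial: C1(1μF, Q=9μC, V=9.00V), C2(4μF, Q=2μC, V=0.50V)
Op 1: CLOSE 2-1: Q_total=11.00, C_total=5.00, V=2.20; Q2=8.80, Q1=2.20; dissipated=28.900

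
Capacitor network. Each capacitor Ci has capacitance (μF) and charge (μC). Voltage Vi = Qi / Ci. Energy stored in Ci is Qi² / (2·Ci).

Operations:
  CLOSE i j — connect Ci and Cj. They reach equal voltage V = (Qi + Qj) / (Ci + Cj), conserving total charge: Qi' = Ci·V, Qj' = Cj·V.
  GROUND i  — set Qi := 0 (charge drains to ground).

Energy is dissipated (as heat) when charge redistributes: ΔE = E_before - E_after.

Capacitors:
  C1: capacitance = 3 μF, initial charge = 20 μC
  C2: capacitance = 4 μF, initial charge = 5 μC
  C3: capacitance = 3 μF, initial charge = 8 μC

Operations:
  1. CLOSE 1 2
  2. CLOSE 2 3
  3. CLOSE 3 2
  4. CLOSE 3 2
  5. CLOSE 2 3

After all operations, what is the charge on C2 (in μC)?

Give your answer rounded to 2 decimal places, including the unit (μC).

Answer: 12.73 μC

Derivation:
Initial: C1(3μF, Q=20μC, V=6.67V), C2(4μF, Q=5μC, V=1.25V), C3(3μF, Q=8μC, V=2.67V)
Op 1: CLOSE 1-2: Q_total=25.00, C_total=7.00, V=3.57; Q1=10.71, Q2=14.29; dissipated=25.149
Op 2: CLOSE 2-3: Q_total=22.29, C_total=7.00, V=3.18; Q2=12.73, Q3=9.55; dissipated=0.702
Op 3: CLOSE 3-2: Q_total=22.29, C_total=7.00, V=3.18; Q3=9.55, Q2=12.73; dissipated=0.000
Op 4: CLOSE 3-2: Q_total=22.29, C_total=7.00, V=3.18; Q3=9.55, Q2=12.73; dissipated=0.000
Op 5: CLOSE 2-3: Q_total=22.29, C_total=7.00, V=3.18; Q2=12.73, Q3=9.55; dissipated=0.000
Final charges: Q1=10.71, Q2=12.73, Q3=9.55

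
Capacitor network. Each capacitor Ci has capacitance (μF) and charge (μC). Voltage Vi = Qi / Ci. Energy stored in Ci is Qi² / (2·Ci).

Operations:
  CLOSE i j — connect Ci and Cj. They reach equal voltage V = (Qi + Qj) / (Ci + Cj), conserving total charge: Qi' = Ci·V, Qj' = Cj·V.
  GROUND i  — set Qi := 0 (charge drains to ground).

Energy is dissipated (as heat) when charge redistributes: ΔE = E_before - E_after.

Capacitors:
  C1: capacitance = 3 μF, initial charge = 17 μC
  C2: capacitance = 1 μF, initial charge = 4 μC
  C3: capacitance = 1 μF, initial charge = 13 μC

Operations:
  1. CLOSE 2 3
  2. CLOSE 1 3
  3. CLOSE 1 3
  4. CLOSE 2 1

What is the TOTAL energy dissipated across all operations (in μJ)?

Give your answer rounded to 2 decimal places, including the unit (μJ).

Initial: C1(3μF, Q=17μC, V=5.67V), C2(1μF, Q=4μC, V=4.00V), C3(1μF, Q=13μC, V=13.00V)
Op 1: CLOSE 2-3: Q_total=17.00, C_total=2.00, V=8.50; Q2=8.50, Q3=8.50; dissipated=20.250
Op 2: CLOSE 1-3: Q_total=25.50, C_total=4.00, V=6.38; Q1=19.12, Q3=6.38; dissipated=3.010
Op 3: CLOSE 1-3: Q_total=25.50, C_total=4.00, V=6.38; Q1=19.12, Q3=6.38; dissipated=0.000
Op 4: CLOSE 2-1: Q_total=27.62, C_total=4.00, V=6.91; Q2=6.91, Q1=20.72; dissipated=1.693
Total dissipated: 24.954 μJ

Answer: 24.95 μJ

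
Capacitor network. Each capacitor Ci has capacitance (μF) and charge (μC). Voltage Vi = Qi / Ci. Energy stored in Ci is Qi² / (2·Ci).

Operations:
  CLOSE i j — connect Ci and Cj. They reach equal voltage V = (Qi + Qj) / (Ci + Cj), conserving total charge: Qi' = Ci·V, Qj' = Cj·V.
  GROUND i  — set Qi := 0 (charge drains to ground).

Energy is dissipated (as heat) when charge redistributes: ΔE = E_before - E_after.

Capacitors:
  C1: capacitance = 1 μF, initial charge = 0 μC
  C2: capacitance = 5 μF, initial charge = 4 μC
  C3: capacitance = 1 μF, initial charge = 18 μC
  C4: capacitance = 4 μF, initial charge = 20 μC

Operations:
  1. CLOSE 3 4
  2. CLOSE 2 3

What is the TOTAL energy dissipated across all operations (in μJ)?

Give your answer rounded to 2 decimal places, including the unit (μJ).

Initial: C1(1μF, Q=0μC, V=0.00V), C2(5μF, Q=4μC, V=0.80V), C3(1μF, Q=18μC, V=18.00V), C4(4μF, Q=20μC, V=5.00V)
Op 1: CLOSE 3-4: Q_total=38.00, C_total=5.00, V=7.60; Q3=7.60, Q4=30.40; dissipated=67.600
Op 2: CLOSE 2-3: Q_total=11.60, C_total=6.00, V=1.93; Q2=9.67, Q3=1.93; dissipated=19.267
Total dissipated: 86.867 μJ

Answer: 86.87 μJ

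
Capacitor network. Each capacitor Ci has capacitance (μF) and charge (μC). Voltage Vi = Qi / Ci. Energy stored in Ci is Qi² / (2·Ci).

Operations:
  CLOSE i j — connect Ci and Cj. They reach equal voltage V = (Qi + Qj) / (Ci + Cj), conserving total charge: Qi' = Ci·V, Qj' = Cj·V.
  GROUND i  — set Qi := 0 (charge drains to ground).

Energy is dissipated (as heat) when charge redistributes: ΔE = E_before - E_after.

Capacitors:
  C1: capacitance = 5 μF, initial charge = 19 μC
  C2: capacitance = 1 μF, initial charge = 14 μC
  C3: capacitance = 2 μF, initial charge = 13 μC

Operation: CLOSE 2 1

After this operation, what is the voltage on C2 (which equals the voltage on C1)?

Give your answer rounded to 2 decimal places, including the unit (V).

Answer: 5.50 V

Derivation:
Initial: C1(5μF, Q=19μC, V=3.80V), C2(1μF, Q=14μC, V=14.00V), C3(2μF, Q=13μC, V=6.50V)
Op 1: CLOSE 2-1: Q_total=33.00, C_total=6.00, V=5.50; Q2=5.50, Q1=27.50; dissipated=43.350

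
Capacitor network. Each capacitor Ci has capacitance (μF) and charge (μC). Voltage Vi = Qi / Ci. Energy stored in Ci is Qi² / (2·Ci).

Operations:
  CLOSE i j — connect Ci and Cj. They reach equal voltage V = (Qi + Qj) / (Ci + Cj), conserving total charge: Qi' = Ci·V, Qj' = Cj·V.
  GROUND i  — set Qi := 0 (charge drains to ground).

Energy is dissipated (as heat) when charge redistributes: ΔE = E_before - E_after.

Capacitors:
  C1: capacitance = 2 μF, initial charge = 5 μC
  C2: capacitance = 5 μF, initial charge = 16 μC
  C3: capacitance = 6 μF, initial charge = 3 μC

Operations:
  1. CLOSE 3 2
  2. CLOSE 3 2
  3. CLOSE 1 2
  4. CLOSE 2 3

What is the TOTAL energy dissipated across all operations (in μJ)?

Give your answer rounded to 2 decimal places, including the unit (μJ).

Answer: 10.43 μJ

Derivation:
Initial: C1(2μF, Q=5μC, V=2.50V), C2(5μF, Q=16μC, V=3.20V), C3(6μF, Q=3μC, V=0.50V)
Op 1: CLOSE 3-2: Q_total=19.00, C_total=11.00, V=1.73; Q3=10.36, Q2=8.64; dissipated=9.941
Op 2: CLOSE 3-2: Q_total=19.00, C_total=11.00, V=1.73; Q3=10.36, Q2=8.64; dissipated=0.000
Op 3: CLOSE 1-2: Q_total=13.64, C_total=7.00, V=1.95; Q1=3.90, Q2=9.74; dissipated=0.427
Op 4: CLOSE 2-3: Q_total=20.10, C_total=11.00, V=1.83; Q2=9.14, Q3=10.97; dissipated=0.066
Total dissipated: 10.434 μJ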